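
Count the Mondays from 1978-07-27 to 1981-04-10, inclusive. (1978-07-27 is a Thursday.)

141

1978-07-27 is a Thursday; the first Monday on or after it is 1978-07-31 (4 days later).
From 1978-07-31 to 1981-04-10: 153 + 365 + 366 + 100 = 984 days (rest of 1978, 1979, 1980, to 1981-04-10 in 1981).
984 ÷ 7 = 140 full weeks with remainder 4, so 140 more Mondays after the first → 141.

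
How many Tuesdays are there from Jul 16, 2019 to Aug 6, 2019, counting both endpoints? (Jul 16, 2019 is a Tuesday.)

Jul 16, 2019 is a Tuesday; the first Tuesday on or after it is Jul 16, 2019.
From Jul 16, 2019 to Aug 6, 2019: 15 + 6 = 21 days (rest of Jul, Aug).
21 ÷ 7 = 3 full weeks with remainder 0, so 3 more Tuesdays after the first → 4.

4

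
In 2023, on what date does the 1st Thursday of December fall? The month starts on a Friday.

7 December 2023

December 2023 begins on a Friday, so the first Thursday is December 7 (6 days later).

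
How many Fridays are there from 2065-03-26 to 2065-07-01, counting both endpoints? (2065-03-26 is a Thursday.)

2065-03-26 is a Thursday; the first Friday on or after it is 2065-03-27 (1 day later).
From 2065-03-27 to 2065-07-01: 4 + 30 + 31 + 30 + 1 = 96 days (rest of March, April, May, June, July).
96 ÷ 7 = 13 full weeks with remainder 5, so 13 more Fridays after the first → 14.

14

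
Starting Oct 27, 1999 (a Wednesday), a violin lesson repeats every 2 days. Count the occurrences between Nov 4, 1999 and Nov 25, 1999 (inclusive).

11

Occurrences land 2·i days after Oct 27, 1999 for i = 0, 1, 2, …
Nov 4, 1999 is 8 days after the start; 8 ÷ 2 = 4 remainder 0. First occurrence in the window: #5 on Nov 4, 1999 (4×2 = 8 days in).
Nov 25, 1999 is 29 days after the start; 29 ÷ 2 = 14 remainder 1. Last occurrence in the window: #15 on Nov 24, 1999.
Occurrences #5 through #15: 11 in total.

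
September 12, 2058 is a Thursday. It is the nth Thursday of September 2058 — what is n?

Day 12 falls in week ⌈12/7⌉ of the month.
Days 1–7 hold the 1st Thursday, 8–14 the 2nd, 15–21 the 3rd, 22–28 the 4th, 29–31 the 5th.
12 is in the range for the 2nd.

2nd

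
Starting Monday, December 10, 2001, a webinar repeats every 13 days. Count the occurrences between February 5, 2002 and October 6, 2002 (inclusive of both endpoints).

Occurrences land 13·i days after December 10, 2001 for i = 0, 1, 2, …
February 5, 2002 is 57 days after the start; 57 ÷ 13 = 4 remainder 5; since the remainder is 5, round up to i = 5. First occurrence in the window: #6 on February 13, 2002 (5×13 = 65 days in).
October 6, 2002 is 300 days after the start; 300 ÷ 13 = 23 remainder 1. Last occurrence in the window: #24 on October 5, 2002.
Occurrences #6 through #24: 19 in total.

19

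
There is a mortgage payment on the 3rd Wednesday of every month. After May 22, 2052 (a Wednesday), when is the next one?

May 2052 starts on a Wednesday; its first Wednesday is the 1st, so the 3rd Wednesday is the 15th — May 15, 2052.
That is not after May 22, 2052, so look at Jun 2052.
Jun 2052 starts on a Saturday; its first Wednesday is the 5th, so the 3rd Wednesday is the 19th — Jun 19, 2052.

Jun 19, 2052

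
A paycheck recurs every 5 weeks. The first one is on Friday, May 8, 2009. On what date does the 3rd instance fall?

The 3rd occurrence is 2 intervals after the first: 2 × 35 = 70 days after May 8, 2009.
May has 31 days — 23 days to the end of May leaves 47.
Jun has 30 days (17 left).
17 days into Jul → Jul 17, 2009.

Jul 17, 2009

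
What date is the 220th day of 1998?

January has 31 days (220 − 31 = 189 remain).
February has 28 days (189 − 28 = 161 remain).
March has 31 days (161 − 31 = 130 remain).
April has 30 days (130 − 30 = 100 remain).
May has 31 days (100 − 31 = 69 remain).
June has 30 days (69 − 30 = 39 remain).
July has 31 days (39 − 31 = 8 remain).
8 into August → August 8.

8 August 1998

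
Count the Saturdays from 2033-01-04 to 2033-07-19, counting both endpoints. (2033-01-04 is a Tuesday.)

28

2033-01-04 is a Tuesday; the first Saturday on or after it is 2033-01-08 (4 days later).
From 2033-01-08 to 2033-07-19: 23 + 28 + 31 + 30 + 31 + 30 + 19 = 192 days (rest of January, February, March, April, May, June, July).
192 ÷ 7 = 27 full weeks with remainder 3, so 27 more Saturdays after the first → 28.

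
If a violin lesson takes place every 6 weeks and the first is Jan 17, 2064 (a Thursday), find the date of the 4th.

May 22, 2064

The 4th occurrence is 3 intervals after the first: 3 × 42 = 126 days after Jan 17, 2064.
Jan has 31 days — 14 days to the end of Jan leaves 112.
Feb has 29 days (83 left).
Mar has 31 days (52 left).
Apr has 30 days (22 left).
22 days into May → May 22, 2064.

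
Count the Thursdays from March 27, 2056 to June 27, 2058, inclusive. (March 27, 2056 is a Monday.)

March 27, 2056 is a Monday; the first Thursday on or after it is March 30, 2056 (3 days later).
From March 30, 2056 to June 27, 2058: 276 + 365 + 178 = 819 days (rest of 2056, 2057, to June 27, 2058 in 2058).
819 ÷ 7 = 117 full weeks with remainder 0, so 117 more Thursdays after the first → 118.

118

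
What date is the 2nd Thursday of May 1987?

The first Thursday of May 1987 is May 7.
The 2nd Thursday is 1 weeks later: 7 + 7 = 14.

1987-05-14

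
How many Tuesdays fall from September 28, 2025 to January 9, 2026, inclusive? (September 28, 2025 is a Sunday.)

September 28, 2025 is a Sunday; the first Tuesday on or after it is September 30, 2025 (2 days later).
From September 30, 2025 to January 9, 2026: 0 + 31 + 30 + 31 + 9 = 101 days (rest of September, October, November, December, January).
101 ÷ 7 = 14 full weeks with remainder 3, so 14 more Tuesdays after the first → 15.

15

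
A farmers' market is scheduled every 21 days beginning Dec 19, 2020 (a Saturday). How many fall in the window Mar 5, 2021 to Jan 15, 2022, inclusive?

15

Occurrences land 21·i days after Dec 19, 2020 for i = 0, 1, 2, …
Mar 5, 2021 is 76 days after the start; 76 ÷ 21 = 3 remainder 13; since the remainder is 13, round up to i = 4. First occurrence in the window: #5 on Mar 13, 2021 (4×21 = 84 days in).
Jan 15, 2022 is 392 days after the start; 392 ÷ 21 = 18 remainder 14. Last occurrence in the window: #19 on Jan 1, 2022.
Occurrences #5 through #19: 15 in total.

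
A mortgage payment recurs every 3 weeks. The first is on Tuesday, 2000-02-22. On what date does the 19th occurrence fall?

The 19th occurrence is 18 intervals after the first: 18 × 21 = 378 days after 2000-02-22.
February has 29 days — 7 days to the end of February leaves 371.
March has 31 days (340 left).
April has 30 days (310 left).
May has 31 days (279 left).
June has 30 days (249 left).
July has 31 days (218 left).
August has 31 days (187 left).
September has 30 days (157 left).
October has 31 days (126 left).
November has 30 days (96 left).
December has 31 days (65 left).
January has 31 days (34 left).
February has 28 days (6 left).
6 days into March → 2001-03-06.

2001-03-06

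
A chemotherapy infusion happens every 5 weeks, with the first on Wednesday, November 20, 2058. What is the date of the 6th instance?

The 6th occurrence is 5 intervals after the first: 5 × 35 = 175 days after November 20, 2058.
November has 30 days — 10 days to the end of November leaves 165.
December has 31 days (134 left).
January has 31 days (103 left).
February has 28 days (75 left).
March has 31 days (44 left).
April has 30 days (14 left).
14 days into May → May 14, 2059.

May 14, 2059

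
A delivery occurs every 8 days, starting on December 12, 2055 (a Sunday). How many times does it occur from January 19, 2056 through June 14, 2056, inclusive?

19

Occurrences land 8·i days after December 12, 2055 for i = 0, 1, 2, …
January 19, 2056 is 38 days after the start; 38 ÷ 8 = 4 remainder 6; since the remainder is 6, round up to i = 5. First occurrence in the window: #6 on January 21, 2056 (5×8 = 40 days in).
June 14, 2056 is 185 days after the start; 185 ÷ 8 = 23 remainder 1. Last occurrence in the window: #24 on June 13, 2056.
Occurrences #6 through #24: 19 in total.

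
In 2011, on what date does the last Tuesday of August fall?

2011-08-30

August 2011 begins on a Monday, so the first Tuesday is August 2 (1 day later).
August 2011 has 31 days. Adding weeks: 2, 9, 16, 23, 30 — the last one ≤ 31 is the 30th.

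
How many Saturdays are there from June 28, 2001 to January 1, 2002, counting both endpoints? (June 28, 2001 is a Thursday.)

June 28, 2001 is a Thursday; the first Saturday on or after it is June 30, 2001 (2 days later).
From June 30, 2001 to January 1, 2002: 0 + 31 + 31 + 30 + 31 + 30 + 31 + 1 = 185 days (rest of June, July, August, September, October, November, December, January).
185 ÷ 7 = 26 full weeks with remainder 3, so 26 more Saturdays after the first → 27.

27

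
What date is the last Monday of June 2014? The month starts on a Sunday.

30 June 2014

June 2014 begins on a Sunday, so the first Monday is June 2 (1 day later).
June 2014 has 30 days. Adding weeks: 2, 9, 16, 23, 30 — the last one ≤ 30 is the 30th.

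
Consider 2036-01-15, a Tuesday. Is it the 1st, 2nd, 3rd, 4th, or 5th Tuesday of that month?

3rd

Day 15 falls in week ⌈15/7⌉ of the month.
Days 1–7 hold the 1st Tuesday, 8–14 the 2nd, 15–21 the 3rd, 22–28 the 4th, 29–31 the 5th.
15 is in the range for the 3rd.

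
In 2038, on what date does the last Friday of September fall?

September 2038 begins on a Wednesday, so the first Friday is September 3 (2 days later).
September 2038 has 30 days. Adding weeks: 3, 10, 17, 24 — the last one ≤ 30 is the 24th.

September 24, 2038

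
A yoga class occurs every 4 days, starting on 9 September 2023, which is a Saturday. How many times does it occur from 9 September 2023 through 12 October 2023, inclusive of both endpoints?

9

Occurrences land 4·i days after 9 September 2023 for i = 0, 1, 2, …
The window opens on the start date, so the first occurrence inside is #1 on 9 September 2023.
12 October 2023 is 33 days after the start; 33 ÷ 4 = 8 remainder 1. Last occurrence in the window: #9 on 11 October 2023.
Occurrences #1 through #9: 9 in total.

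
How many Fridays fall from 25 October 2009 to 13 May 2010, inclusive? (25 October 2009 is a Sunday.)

25 October 2009 is a Sunday; the first Friday on or after it is 30 October 2009 (5 days later).
From 30 October 2009 to 13 May 2010: 1 + 30 + 31 + 31 + 28 + 31 + 30 + 13 = 195 days (rest of October, November, December, January, February, March, April, May).
195 ÷ 7 = 27 full weeks with remainder 6, so 27 more Fridays after the first → 28.

28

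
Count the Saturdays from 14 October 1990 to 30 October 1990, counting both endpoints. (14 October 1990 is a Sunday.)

14 October 1990 is a Sunday; the first Saturday on or after it is 20 October 1990 (6 days later).
From 20 October 1990 to 30 October 1990 is 30 − 20 = 10 days.
10 ÷ 7 = 1 full weeks with remainder 3, so 1 more Saturdays after the first → 2.

2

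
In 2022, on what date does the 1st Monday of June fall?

June 2022 begins on a Wednesday, so the first Monday is June 6 (5 days later).

2022-06-06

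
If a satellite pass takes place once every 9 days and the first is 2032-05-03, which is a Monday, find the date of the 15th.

2032-09-06

The 15th occurrence is 14 intervals after the first: 14 × 9 = 126 days after 2032-05-03.
May has 31 days — 28 days to the end of May leaves 98.
June has 30 days (68 left).
July has 31 days (37 left).
August has 31 days (6 left).
6 days into September → 2032-09-06.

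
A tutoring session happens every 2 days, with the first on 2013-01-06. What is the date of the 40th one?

2013-03-25

The 40th occurrence is 39 intervals after the first: 39 × 2 = 78 days after 2013-01-06.
January has 31 days — 25 days to the end of January leaves 53.
February has 28 days (25 left).
25 days into March → 2013-03-25.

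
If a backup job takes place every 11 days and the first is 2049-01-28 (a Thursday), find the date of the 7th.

2049-04-04

The 7th occurrence is 6 intervals after the first: 6 × 11 = 66 days after 2049-01-28.
January has 31 days — 3 days to the end of January leaves 63.
February has 28 days (35 left).
March has 31 days (4 left).
4 days into April → 2049-04-04.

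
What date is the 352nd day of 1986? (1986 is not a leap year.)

January has 31 days (352 − 31 = 321 remain).
February has 28 days (321 − 28 = 293 remain).
March has 31 days (293 − 31 = 262 remain).
April has 30 days (262 − 30 = 232 remain).
May has 31 days (232 − 31 = 201 remain).
June has 30 days (201 − 30 = 171 remain).
July has 31 days (171 − 31 = 140 remain).
August has 31 days (140 − 31 = 109 remain).
September has 30 days (109 − 30 = 79 remain).
October has 31 days (79 − 31 = 48 remain).
November has 30 days (48 − 30 = 18 remain).
18 into December → December 18.

18 December 1986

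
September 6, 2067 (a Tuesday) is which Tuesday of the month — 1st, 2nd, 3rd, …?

1st

Day 6 falls in week ⌈6/7⌉ of the month.
Days 1–7 hold the 1st Tuesday, 8–14 the 2nd, 15–21 the 3rd, 22–28 the 4th, 29–31 the 5th.
6 is in the range for the 1st.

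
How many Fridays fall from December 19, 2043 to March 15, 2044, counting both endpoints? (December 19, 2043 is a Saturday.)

December 19, 2043 is a Saturday; the first Friday on or after it is December 25, 2043 (6 days later).
From December 25, 2043 to March 15, 2044: 6 + 31 + 29 + 15 = 81 days (rest of December, January, February, March).
81 ÷ 7 = 11 full weeks with remainder 4, so 11 more Fridays after the first → 12.

12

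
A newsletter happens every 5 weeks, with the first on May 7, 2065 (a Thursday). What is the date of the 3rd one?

The 3rd occurrence is 2 intervals after the first: 2 × 35 = 70 days after May 7, 2065.
May has 31 days — 24 days to the end of May leaves 46.
Jun has 30 days (16 left).
16 days into Jul → Jul 16, 2065.

Jul 16, 2065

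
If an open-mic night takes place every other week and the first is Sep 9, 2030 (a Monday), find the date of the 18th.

May 5, 2031

The 18th occurrence is 17 intervals after the first: 17 × 14 = 238 days after Sep 9, 2030.
Sep has 30 days — 21 days to the end of Sep leaves 217.
Oct has 31 days (186 left).
Nov has 30 days (156 left).
Dec has 31 days (125 left).
Jan has 31 days (94 left).
Feb has 28 days (66 left).
Mar has 31 days (35 left).
Apr has 30 days (5 left).
5 days into May → May 5, 2031.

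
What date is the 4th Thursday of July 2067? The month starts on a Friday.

July 2067 begins on a Friday, so the first Thursday is July 7 (6 days later).
The 4th Thursday is 3 weeks later: 7 + 21 = 28.

28 July 2067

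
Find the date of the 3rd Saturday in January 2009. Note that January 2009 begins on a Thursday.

17 January 2009

January 2009 begins on a Thursday, so the first Saturday is January 3 (2 days later).
The 3rd Saturday is 2 weeks later: 3 + 14 = 17.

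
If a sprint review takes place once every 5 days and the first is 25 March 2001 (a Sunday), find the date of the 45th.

The 45th occurrence is 44 intervals after the first: 44 × 5 = 220 days after 25 March 2001.
March has 31 days — 6 days to the end of March leaves 214.
April has 30 days (184 left).
May has 31 days (153 left).
June has 30 days (123 left).
July has 31 days (92 left).
August has 31 days (61 left).
September has 30 days (31 left).
31 days into October → 31 October 2001.

31 October 2001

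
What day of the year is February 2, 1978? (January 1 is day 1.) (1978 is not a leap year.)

Days in months before February: 31 = 31.
Plus 2 days into February → day 33.

33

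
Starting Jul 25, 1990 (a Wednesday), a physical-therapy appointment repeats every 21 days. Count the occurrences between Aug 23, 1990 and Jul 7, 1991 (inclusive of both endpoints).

Occurrences land 21·i days after Jul 25, 1990 for i = 0, 1, 2, …
Aug 23, 1990 is 29 days after the start; 29 ÷ 21 = 1 remainder 8; since the remainder is 8, round up to i = 2. First occurrence in the window: #3 on Sep 5, 1990 (2×21 = 42 days in).
Jul 7, 1991 is 347 days after the start; 347 ÷ 21 = 16 remainder 11. Last occurrence in the window: #17 on Jun 26, 1991.
Occurrences #3 through #17: 15 in total.

15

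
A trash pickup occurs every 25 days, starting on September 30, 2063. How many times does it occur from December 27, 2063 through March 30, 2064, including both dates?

4

Occurrences land 25·i days after September 30, 2063 for i = 0, 1, 2, …
December 27, 2063 is 88 days after the start; 88 ÷ 25 = 3 remainder 13; since the remainder is 13, round up to i = 4. First occurrence in the window: #5 on January 8, 2064 (4×25 = 100 days in).
March 30, 2064 is 182 days after the start; 182 ÷ 25 = 7 remainder 7. Last occurrence in the window: #8 on March 23, 2064.
Occurrences #5 through #8: 4 in total.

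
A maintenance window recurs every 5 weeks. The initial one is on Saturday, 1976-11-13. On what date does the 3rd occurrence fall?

1977-01-22

The 3rd occurrence is 2 intervals after the first: 2 × 35 = 70 days after 1976-11-13.
November has 30 days — 17 days to the end of November leaves 53.
December has 31 days (22 left).
22 days into January → 1977-01-22.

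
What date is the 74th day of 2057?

January has 31 days (74 − 31 = 43 remain).
February has 28 days (43 − 28 = 15 remain).
15 into March → March 15.

2057-03-15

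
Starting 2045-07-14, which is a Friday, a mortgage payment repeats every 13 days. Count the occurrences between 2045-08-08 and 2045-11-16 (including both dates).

8

Occurrences land 13·i days after 2045-07-14 for i = 0, 1, 2, …
2045-08-08 is 25 days after the start; 25 ÷ 13 = 1 remainder 12; since the remainder is 12, round up to i = 2. First occurrence in the window: #3 on 2045-08-09 (2×13 = 26 days in).
2045-11-16 is 125 days after the start; 125 ÷ 13 = 9 remainder 8. Last occurrence in the window: #10 on 2045-11-08.
Occurrences #3 through #10: 8 in total.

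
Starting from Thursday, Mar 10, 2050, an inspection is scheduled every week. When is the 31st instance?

The 31st occurrence is 30 intervals after the first: 30 × 7 = 210 days after Mar 10, 2050.
Mar has 31 days — 21 days to the end of Mar leaves 189.
Apr has 30 days (159 left).
May has 31 days (128 left).
Jun has 30 days (98 left).
Jul has 31 days (67 left).
Aug has 31 days (36 left).
Sep has 30 days (6 left).
6 days into Oct → Oct 6, 2050.

Oct 6, 2050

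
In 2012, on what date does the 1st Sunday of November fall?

November 2012 begins on a Thursday, so the first Sunday is November 4 (3 days later).

4 November 2012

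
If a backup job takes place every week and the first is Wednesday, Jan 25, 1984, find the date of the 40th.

Oct 24, 1984

The 40th occurrence is 39 intervals after the first: 39 × 7 = 273 days after Jan 25, 1984.
Jan has 31 days — 6 days to the end of Jan leaves 267.
Feb has 29 days (238 left).
Mar has 31 days (207 left).
Apr has 30 days (177 left).
May has 31 days (146 left).
Jun has 30 days (116 left).
Jul has 31 days (85 left).
Aug has 31 days (54 left).
Sep has 30 days (24 left).
24 days into Oct → Oct 24, 1984.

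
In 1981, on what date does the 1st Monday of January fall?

1981-01-05

The first Monday of January 1981 is January 5.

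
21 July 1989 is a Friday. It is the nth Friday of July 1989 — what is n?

Day 21 falls in week ⌈21/7⌉ of the month.
Days 1–7 hold the 1st Friday, 8–14 the 2nd, 15–21 the 3rd, 22–28 the 4th, 29–31 the 5th.
21 is in the range for the 3rd.

3rd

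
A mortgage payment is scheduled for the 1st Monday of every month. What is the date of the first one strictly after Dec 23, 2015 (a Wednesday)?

Dec 2015 starts on a Tuesday, so its 1st Monday is Dec 7, 2015 (6 days in).
That is not after Dec 23, 2015, so look at Jan 2016.
Jan 2016 starts on a Friday, so its 1st Monday is Jan 4, 2016 (3 days in).

Jan 4, 2016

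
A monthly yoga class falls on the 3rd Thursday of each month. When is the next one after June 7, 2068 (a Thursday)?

June 21, 2068

June 2068 starts on a Friday; its first Thursday is the 7th, so the 3rd Thursday is the 21st — June 21, 2068.
June 21, 2068 is after June 7, 2068, so that is the next one.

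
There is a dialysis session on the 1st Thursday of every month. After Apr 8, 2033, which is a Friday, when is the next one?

May 5, 2033

Apr 2033 starts on a Friday, so its 1st Thursday is Apr 7, 2033 (6 days in).
That is not after Apr 8, 2033, so look at May 2033.
May 2033 starts on a Sunday, so its 1st Thursday is May 5, 2033 (4 days in).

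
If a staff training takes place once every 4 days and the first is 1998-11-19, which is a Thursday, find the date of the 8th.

1998-12-17

The 8th occurrence is 7 intervals after the first: 7 × 4 = 28 days after 1998-11-19.
November has 30 days — 11 days to the end of November leaves 17.
17 days into December → 1998-12-17.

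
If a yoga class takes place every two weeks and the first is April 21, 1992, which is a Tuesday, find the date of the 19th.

The 19th occurrence is 18 intervals after the first: 18 × 14 = 252 days after April 21, 1992.
April has 30 days — 9 days to the end of April leaves 243.
May has 31 days (212 left).
June has 30 days (182 left).
July has 31 days (151 left).
August has 31 days (120 left).
September has 30 days (90 left).
October has 31 days (59 left).
November has 30 days (29 left).
29 days into December → December 29, 1992.

December 29, 1992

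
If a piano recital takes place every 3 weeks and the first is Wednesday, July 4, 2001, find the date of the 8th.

November 28, 2001

The 8th occurrence is 7 intervals after the first: 7 × 21 = 147 days after July 4, 2001.
July has 31 days — 27 days to the end of July leaves 120.
August has 31 days (89 left).
September has 30 days (59 left).
October has 31 days (28 left).
28 days into November → November 28, 2001.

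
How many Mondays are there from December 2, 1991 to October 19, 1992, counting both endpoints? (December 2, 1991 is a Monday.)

December 2, 1991 is a Monday; the first Monday on or after it is December 2, 1991.
From December 2, 1991 to October 19, 1992: 29 + 31 + 29 + 31 + 30 + 31 + 30 + 31 + 31 + 30 + 19 = 322 days (rest of December, January, February, March, April, May, June, July, August, September, October).
322 ÷ 7 = 46 full weeks with remainder 0, so 46 more Mondays after the first → 47.

47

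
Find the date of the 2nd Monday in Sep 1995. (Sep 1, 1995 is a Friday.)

Sep 11, 1995

Sep 1995 begins on a Friday, so the first Monday is Sep 4 (3 days later).
The 2nd Monday is 1 weeks later: 4 + 7 = 11.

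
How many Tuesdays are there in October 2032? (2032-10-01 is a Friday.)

2032-10-01 is a Friday; the first Tuesday on or after it is 2032-10-05 (4 days later).
From 2032-10-05 to 2032-10-31 is 31 − 5 = 26 days.
26 ÷ 7 = 3 full weeks with remainder 5, so 3 more Tuesdays after the first → 4.

4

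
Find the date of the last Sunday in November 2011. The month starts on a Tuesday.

November 27, 2011

November 2011 begins on a Tuesday, so the first Sunday is November 6 (5 days later).
November 2011 has 30 days. Adding weeks: 6, 13, 20, 27 — the last one ≤ 30 is the 27th.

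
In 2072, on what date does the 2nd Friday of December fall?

9 December 2072

December 2072 begins on a Thursday, so the first Friday is December 2 (1 day later).
The 2nd Friday is 1 weeks later: 2 + 7 = 9.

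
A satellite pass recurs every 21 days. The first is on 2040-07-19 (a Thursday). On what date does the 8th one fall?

The 8th occurrence is 7 intervals after the first: 7 × 21 = 147 days after 2040-07-19.
July has 31 days — 12 days to the end of July leaves 135.
August has 31 days (104 left).
September has 30 days (74 left).
October has 31 days (43 left).
November has 30 days (13 left).
13 days into December → 2040-12-13.

2040-12-13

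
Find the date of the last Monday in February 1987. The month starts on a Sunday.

1987-02-23

February 1987 begins on a Sunday, so the first Monday is February 2 (1 day later).
February 1987 has 28 days. Adding weeks: 2, 9, 16, 23 — the last one ≤ 28 is the 23rd.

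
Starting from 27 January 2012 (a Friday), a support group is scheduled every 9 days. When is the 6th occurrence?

12 March 2012

The 6th occurrence is 5 intervals after the first: 5 × 9 = 45 days after 27 January 2012.
January has 31 days — 4 days to the end of January leaves 41.
February has 29 days (12 left).
12 days into March → 12 March 2012.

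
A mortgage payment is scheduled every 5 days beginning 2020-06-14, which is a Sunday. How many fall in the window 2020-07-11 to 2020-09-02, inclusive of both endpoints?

11

Occurrences land 5·i days after 2020-06-14 for i = 0, 1, 2, …
2020-07-11 is 27 days after the start; 27 ÷ 5 = 5 remainder 2; since the remainder is 2, round up to i = 6. First occurrence in the window: #7 on 2020-07-14 (6×5 = 30 days in).
2020-09-02 is 80 days after the start; 80 ÷ 5 = 16 remainder 0. Last occurrence in the window: #17 on 2020-09-02.
Occurrences #7 through #17: 11 in total.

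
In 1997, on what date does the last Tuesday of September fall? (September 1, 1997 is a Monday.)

September 1997 begins on a Monday, so the first Tuesday is September 2 (1 day later).
September 1997 has 30 days. Adding weeks: 2, 9, 16, 23, 30 — the last one ≤ 30 is the 30th.

September 30, 1997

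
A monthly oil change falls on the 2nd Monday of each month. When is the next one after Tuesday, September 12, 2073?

October 9, 2073

September 2073 starts on a Friday; its first Monday is the 4th, so the 2nd Monday is the 11th — September 11, 2073.
That is not after September 12, 2073, so look at October 2073.
October 2073 starts on a Sunday; its first Monday is the 2nd, so the 2nd Monday is the 9th — October 9, 2073.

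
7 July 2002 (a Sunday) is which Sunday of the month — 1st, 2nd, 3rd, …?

1st

Day 7 falls in week ⌈7/7⌉ of the month.
Days 1–7 hold the 1st Sunday, 8–14 the 2nd, 15–21 the 3rd, 22–28 the 4th, 29–31 the 5th.
7 is in the range for the 1st.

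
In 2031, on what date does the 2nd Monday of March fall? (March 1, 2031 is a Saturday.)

10 March 2031

March 2031 begins on a Saturday, so the first Monday is March 3 (2 days later).
The 2nd Monday is 1 weeks later: 3 + 7 = 10.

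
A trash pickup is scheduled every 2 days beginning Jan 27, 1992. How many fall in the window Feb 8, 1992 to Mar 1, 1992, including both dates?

12

Occurrences land 2·i days after Jan 27, 1992 for i = 0, 1, 2, …
Feb 8, 1992 is 12 days after the start; 12 ÷ 2 = 6 remainder 0. First occurrence in the window: #7 on Feb 8, 1992 (6×2 = 12 days in).
Mar 1, 1992 is 34 days after the start; 34 ÷ 2 = 17 remainder 0. Last occurrence in the window: #18 on Mar 1, 1992.
Occurrences #7 through #18: 12 in total.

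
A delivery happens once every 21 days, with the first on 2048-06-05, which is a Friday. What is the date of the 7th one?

The 7th occurrence is 6 intervals after the first: 6 × 21 = 126 days after 2048-06-05.
June has 30 days — 25 days to the end of June leaves 101.
July has 31 days (70 left).
August has 31 days (39 left).
September has 30 days (9 left).
9 days into October → 2048-10-09.

2048-10-09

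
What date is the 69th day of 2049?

January has 31 days (69 − 31 = 38 remain).
February has 28 days (38 − 28 = 10 remain).
10 into March → March 10.

March 10, 2049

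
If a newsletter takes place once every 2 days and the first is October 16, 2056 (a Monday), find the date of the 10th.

The 10th occurrence is 9 intervals after the first: 9 × 2 = 18 days after October 16, 2056.
October has 31 days — 15 days to the end of October leaves 3.
3 days into November → November 3, 2056.

November 3, 2056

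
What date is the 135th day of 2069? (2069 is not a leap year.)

January has 31 days (135 − 31 = 104 remain).
February has 28 days (104 − 28 = 76 remain).
March has 31 days (76 − 31 = 45 remain).
April has 30 days (45 − 30 = 15 remain).
15 into May → May 15.

2069-05-15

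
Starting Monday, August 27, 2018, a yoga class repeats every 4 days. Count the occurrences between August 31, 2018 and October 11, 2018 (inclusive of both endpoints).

Occurrences land 4·i days after August 27, 2018 for i = 0, 1, 2, …
August 31, 2018 is 4 days after the start; 4 ÷ 4 = 1 remainder 0. First occurrence in the window: #2 on August 31, 2018 (1×4 = 4 days in).
October 11, 2018 is 45 days after the start; 45 ÷ 4 = 11 remainder 1. Last occurrence in the window: #12 on October 10, 2018.
Occurrences #2 through #12: 11 in total.

11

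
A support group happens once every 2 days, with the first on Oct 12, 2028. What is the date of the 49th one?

Jan 16, 2029

The 49th occurrence is 48 intervals after the first: 48 × 2 = 96 days after Oct 12, 2028.
Oct has 31 days — 19 days to the end of Oct leaves 77.
Nov has 30 days (47 left).
Dec has 31 days (16 left).
16 days into Jan → Jan 16, 2029.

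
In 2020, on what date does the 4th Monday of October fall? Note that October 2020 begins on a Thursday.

26 October 2020

October 2020 begins on a Thursday, so the first Monday is October 5 (4 days later).
The 4th Monday is 3 weeks later: 5 + 21 = 26.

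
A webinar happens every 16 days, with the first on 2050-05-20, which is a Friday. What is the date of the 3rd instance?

The 3rd occurrence is 2 intervals after the first: 2 × 16 = 32 days after 2050-05-20.
May has 31 days — 11 days to the end of May leaves 21.
21 days into June → 2050-06-21.

2050-06-21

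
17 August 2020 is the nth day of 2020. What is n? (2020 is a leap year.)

Days in months before August: 31 + 29 + 31 + 30 + 31 + 30 + 31 = 213.
Plus 17 days into August → day 230.

230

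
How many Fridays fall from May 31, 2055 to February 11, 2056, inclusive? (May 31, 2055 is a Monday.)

May 31, 2055 is a Monday; the first Friday on or after it is June 4, 2055 (4 days later).
From June 4, 2055 to February 11, 2056: 26 + 31 + 31 + 30 + 31 + 30 + 31 + 31 + 11 = 252 days (rest of June, July, August, September, October, November, December, January, February).
252 ÷ 7 = 36 full weeks with remainder 0, so 36 more Fridays after the first → 37.

37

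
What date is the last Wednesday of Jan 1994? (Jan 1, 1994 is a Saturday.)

Jan 26, 1994

Jan 1994 begins on a Saturday, so the first Wednesday is Jan 5 (4 days later).
Jan 1994 has 31 days. Adding weeks: 5, 12, 19, 26 — the last one ≤ 31 is the 26th.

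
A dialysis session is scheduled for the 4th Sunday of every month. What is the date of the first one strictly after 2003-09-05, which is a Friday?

2003-09-28

September 2003 starts on a Monday; its first Sunday is the 7th, so the 4th Sunday is the 28th — 2003-09-28.
2003-09-28 is after 2003-09-05, so that is the next one.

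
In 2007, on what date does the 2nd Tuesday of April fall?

The first Tuesday of April 2007 is April 3.
The 2nd Tuesday is 1 weeks later: 3 + 7 = 10.

April 10, 2007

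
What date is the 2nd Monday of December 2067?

December 2067 begins on a Thursday, so the first Monday is December 5 (4 days later).
The 2nd Monday is 1 weeks later: 5 + 7 = 12.

12 December 2067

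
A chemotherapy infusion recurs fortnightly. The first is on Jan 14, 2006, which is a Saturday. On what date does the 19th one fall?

The 19th occurrence is 18 intervals after the first: 18 × 14 = 252 days after Jan 14, 2006.
Jan has 31 days — 17 days to the end of Jan leaves 235.
Feb has 28 days (207 left).
Mar has 31 days (176 left).
Apr has 30 days (146 left).
May has 31 days (115 left).
Jun has 30 days (85 left).
Jul has 31 days (54 left).
Aug has 31 days (23 left).
23 days into Sep → Sep 23, 2006.

Sep 23, 2006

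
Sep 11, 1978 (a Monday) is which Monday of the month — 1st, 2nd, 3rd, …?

Day 11 falls in week ⌈11/7⌉ of the month.
Days 1–7 hold the 1st Monday, 8–14 the 2nd, 15–21 the 3rd, 22–28 the 4th, 29–31 the 5th.
11 is in the range for the 2nd.

2nd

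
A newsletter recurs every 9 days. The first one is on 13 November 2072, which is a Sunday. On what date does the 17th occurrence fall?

The 17th occurrence is 16 intervals after the first: 16 × 9 = 144 days after 13 November 2072.
November has 30 days — 17 days to the end of November leaves 127.
December has 31 days (96 left).
January has 31 days (65 left).
February has 28 days (37 left).
March has 31 days (6 left).
6 days into April → 6 April 2073.

6 April 2073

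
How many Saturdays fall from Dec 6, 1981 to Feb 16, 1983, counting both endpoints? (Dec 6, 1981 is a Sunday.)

Dec 6, 1981 is a Sunday; the first Saturday on or after it is Dec 12, 1981 (6 days later).
From Dec 12, 1981 to Feb 16, 1983: 19 + 365 + 47 = 431 days (rest of 1981, 1982, to Feb 16, 1983 in 1983).
431 ÷ 7 = 61 full weeks with remainder 4, so 61 more Saturdays after the first → 62.

62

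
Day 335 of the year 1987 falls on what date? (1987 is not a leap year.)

January has 31 days (335 − 31 = 304 remain).
February has 28 days (304 − 28 = 276 remain).
March has 31 days (276 − 31 = 245 remain).
April has 30 days (245 − 30 = 215 remain).
May has 31 days (215 − 31 = 184 remain).
June has 30 days (184 − 30 = 154 remain).
July has 31 days (154 − 31 = 123 remain).
August has 31 days (123 − 31 = 92 remain).
September has 30 days (92 − 30 = 62 remain).
October has 31 days (62 − 31 = 31 remain).
November has 30 days (31 − 30 = 1 remain).
1 into December → December 1.

1 December 1987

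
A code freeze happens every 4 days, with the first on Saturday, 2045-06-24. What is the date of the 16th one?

2045-08-23

The 16th occurrence is 15 intervals after the first: 15 × 4 = 60 days after 2045-06-24.
June has 30 days — 6 days to the end of June leaves 54.
July has 31 days (23 left).
23 days into August → 2045-08-23.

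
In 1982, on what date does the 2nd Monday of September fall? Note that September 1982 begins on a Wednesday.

September 1982 begins on a Wednesday, so the first Monday is September 6 (5 days later).
The 2nd Monday is 1 weeks later: 6 + 7 = 13.

September 13, 1982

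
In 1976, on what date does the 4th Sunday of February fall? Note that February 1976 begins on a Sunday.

February 1976 begins on a Sunday, so the first Sunday is February 1.
The 4th Sunday is 3 weeks later: 1 + 21 = 22.

February 22, 1976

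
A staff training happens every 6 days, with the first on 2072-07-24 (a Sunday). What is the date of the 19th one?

2072-11-09

The 19th occurrence is 18 intervals after the first: 18 × 6 = 108 days after 2072-07-24.
July has 31 days — 7 days to the end of July leaves 101.
August has 31 days (70 left).
September has 30 days (40 left).
October has 31 days (9 left).
9 days into November → 2072-11-09.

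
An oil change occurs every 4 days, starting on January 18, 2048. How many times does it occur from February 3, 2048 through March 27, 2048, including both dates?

Occurrences land 4·i days after January 18, 2048 for i = 0, 1, 2, …
February 3, 2048 is 16 days after the start; 16 ÷ 4 = 4 remainder 0. First occurrence in the window: #5 on February 3, 2048 (4×4 = 16 days in).
March 27, 2048 is 69 days after the start; 69 ÷ 4 = 17 remainder 1. Last occurrence in the window: #18 on March 26, 2048.
Occurrences #5 through #18: 14 in total.

14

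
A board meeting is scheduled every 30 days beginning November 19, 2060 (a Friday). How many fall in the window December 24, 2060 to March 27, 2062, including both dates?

15

Occurrences land 30·i days after November 19, 2060 for i = 0, 1, 2, …
December 24, 2060 is 35 days after the start; 35 ÷ 30 = 1 remainder 5; since the remainder is 5, round up to i = 2. First occurrence in the window: #3 on January 18, 2061 (2×30 = 60 days in).
March 27, 2062 is 493 days after the start; 493 ÷ 30 = 16 remainder 13. Last occurrence in the window: #17 on March 14, 2062.
Occurrences #3 through #17: 15 in total.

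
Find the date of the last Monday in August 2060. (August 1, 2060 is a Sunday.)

August 30, 2060

August 2060 begins on a Sunday, so the first Monday is August 2 (1 day later).
August 2060 has 31 days. Adding weeks: 2, 9, 16, 23, 30 — the last one ≤ 31 is the 30th.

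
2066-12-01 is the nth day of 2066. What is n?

Days in months before December: 31 + 28 + 31 + 30 + 31 + 30 + 31 + 31 + 30 + 31 + 30 = 334.
Plus 1 day into December → day 335.

335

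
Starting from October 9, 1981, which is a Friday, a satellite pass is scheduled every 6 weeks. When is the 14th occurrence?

April 8, 1983

The 14th occurrence is 13 intervals after the first: 13 × 42 = 546 days after October 9, 1981.
October has 31 days — 22 days to the end of October leaves 524.
From end of October to end of 1981 is 61 days (463 left).
1982 has 365 days (98 left).
January has 31 days (67 left).
February has 28 days (39 left).
March has 31 days (8 left).
8 days into April → April 8, 1983.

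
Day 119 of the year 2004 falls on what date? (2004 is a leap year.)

April 28, 2004

January has 31 days (119 − 31 = 88 remain).
February has 29 days (88 − 29 = 59 remain).
March has 31 days (59 − 31 = 28 remain).
28 into April → April 28.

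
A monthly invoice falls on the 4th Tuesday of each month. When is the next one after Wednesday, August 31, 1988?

September 27, 1988

August 1988 starts on a Monday; its first Tuesday is the 2nd, so the 4th Tuesday is the 23rd — August 23, 1988.
That is not after August 31, 1988, so look at September 1988.
September 1988 starts on a Thursday; its first Tuesday is the 6th, so the 4th Tuesday is the 27th — September 27, 1988.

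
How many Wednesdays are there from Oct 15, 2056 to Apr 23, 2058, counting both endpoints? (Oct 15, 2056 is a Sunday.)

Oct 15, 2056 is a Sunday; the first Wednesday on or after it is Oct 18, 2056 (3 days later).
From Oct 18, 2056 to Apr 23, 2058: 74 + 365 + 113 = 552 days (rest of 2056, 2057, to Apr 23, 2058 in 2058).
552 ÷ 7 = 78 full weeks with remainder 6, so 78 more Wednesdays after the first → 79.

79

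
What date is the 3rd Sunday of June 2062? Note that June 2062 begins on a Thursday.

June 2062 begins on a Thursday, so the first Sunday is June 4 (3 days later).
The 3rd Sunday is 2 weeks later: 4 + 14 = 18.

June 18, 2062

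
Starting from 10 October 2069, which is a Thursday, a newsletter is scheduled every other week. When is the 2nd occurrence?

24 October 2069

The 2nd occurrence is 1 interval after the first: 1 × 14 = 14 days after 10 October 2069.
14 days later is 24 October 2069.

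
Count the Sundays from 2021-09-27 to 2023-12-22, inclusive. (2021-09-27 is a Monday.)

116

2021-09-27 is a Monday; the first Sunday on or after it is 2021-10-03 (6 days later).
From 2021-10-03 to 2023-12-22: 89 + 365 + 356 = 810 days (rest of 2021, 2022, to 2023-12-22 in 2023).
810 ÷ 7 = 115 full weeks with remainder 5, so 115 more Sundays after the first → 116.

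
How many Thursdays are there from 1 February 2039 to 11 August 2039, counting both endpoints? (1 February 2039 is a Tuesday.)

1 February 2039 is a Tuesday; the first Thursday on or after it is 3 February 2039 (2 days later).
From 3 February 2039 to 11 August 2039: 25 + 31 + 30 + 31 + 30 + 31 + 11 = 189 days (rest of February, March, April, May, June, July, August).
189 ÷ 7 = 27 full weeks with remainder 0, so 27 more Thursdays after the first → 28.

28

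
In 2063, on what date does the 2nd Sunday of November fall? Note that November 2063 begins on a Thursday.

November 2063 begins on a Thursday, so the first Sunday is November 4 (3 days later).
The 2nd Sunday is 1 weeks later: 4 + 7 = 11.

November 11, 2063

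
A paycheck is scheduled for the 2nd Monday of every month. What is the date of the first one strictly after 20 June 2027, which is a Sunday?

12 July 2027

June 2027 starts on a Tuesday; its first Monday is the 7th, so the 2nd Monday is the 14th — 14 June 2027.
That is not after 20 June 2027, so look at July 2027.
July 2027 starts on a Thursday; its first Monday is the 5th, so the 2nd Monday is the 12th — 12 July 2027.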